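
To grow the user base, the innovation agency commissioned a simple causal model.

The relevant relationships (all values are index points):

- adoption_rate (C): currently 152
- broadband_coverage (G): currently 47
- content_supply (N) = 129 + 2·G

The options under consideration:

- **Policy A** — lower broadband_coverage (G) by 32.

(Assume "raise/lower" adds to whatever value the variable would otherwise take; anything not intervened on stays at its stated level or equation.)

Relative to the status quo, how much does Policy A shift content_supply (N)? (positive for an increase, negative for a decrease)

Baseline:
  G = 47
  N = 129 + 2·47 = 223
Policy A (G − 32):
  G = 47 − 32 = 15
  N = 129 + 2·15 = 159
Change in N: 159 − 223 = -64

-64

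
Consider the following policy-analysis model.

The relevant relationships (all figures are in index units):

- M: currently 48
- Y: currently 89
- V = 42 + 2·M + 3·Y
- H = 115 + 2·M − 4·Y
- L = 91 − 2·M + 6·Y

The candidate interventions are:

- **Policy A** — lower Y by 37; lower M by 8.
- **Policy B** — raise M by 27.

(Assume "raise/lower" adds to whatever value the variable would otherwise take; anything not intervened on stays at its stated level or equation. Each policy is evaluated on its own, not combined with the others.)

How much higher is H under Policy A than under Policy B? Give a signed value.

78

Policy A (Y − 37, M − 8):
  M = 48 − 8 = 40
  Y = 89 − 37 = 52
  H = 115 + 2·40 − 4·52 = -13
Policy B (M + 27):
  M = 48 + 27 = 75
  Y = 89
  H = 115 + 2·75 − 4·89 = -91
H: -13 − (-91) = 78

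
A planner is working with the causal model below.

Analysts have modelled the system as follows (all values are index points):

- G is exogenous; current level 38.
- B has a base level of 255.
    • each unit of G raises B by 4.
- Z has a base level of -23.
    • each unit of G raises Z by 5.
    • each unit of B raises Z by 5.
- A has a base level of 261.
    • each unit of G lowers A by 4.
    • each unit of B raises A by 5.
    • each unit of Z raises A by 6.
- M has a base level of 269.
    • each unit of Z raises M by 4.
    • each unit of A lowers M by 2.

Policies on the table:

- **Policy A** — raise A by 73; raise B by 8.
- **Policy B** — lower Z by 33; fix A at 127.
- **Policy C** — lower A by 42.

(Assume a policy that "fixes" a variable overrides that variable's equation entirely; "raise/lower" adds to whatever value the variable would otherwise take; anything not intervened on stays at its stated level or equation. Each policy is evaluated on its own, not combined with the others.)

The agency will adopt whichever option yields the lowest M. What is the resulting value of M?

-22181

Policy A (A + 73, B + 8):
  G = 38
  B = 255 + 4·38 (+8 from intervention) = 415
  Z = -23 + 5·38 + 5·415 = 2242
  A = 261 − 4·38 + 5·415 + 6·2242 (+73 from intervention) = 15709
  M = 269 + 4·2242 − 2·15709 = -22181
Policy B (Z − 33, A := 127):
  G = 38
  B = 255 + 4·38 = 407
  Z = -23 + 5·38 + 5·407 (−33 from intervention) = 2169
  A = 127
  M = 269 + 4·2169 − 2·127 = 8691
Policy C (A − 42):
  G = 38
  B = 255 + 4·38 = 407
  Z = -23 + 5·38 + 5·407 = 2202
  A = 261 − 4·38 + 5·407 + 6·2202 (−42 from intervention) = 15314
  M = 269 + 4·2202 − 2·15314 = -21551
Comparing — Policy A: M=-22181, Policy B: M=8691, Policy C: M=-21551. Lowest is -22181 (Policy A).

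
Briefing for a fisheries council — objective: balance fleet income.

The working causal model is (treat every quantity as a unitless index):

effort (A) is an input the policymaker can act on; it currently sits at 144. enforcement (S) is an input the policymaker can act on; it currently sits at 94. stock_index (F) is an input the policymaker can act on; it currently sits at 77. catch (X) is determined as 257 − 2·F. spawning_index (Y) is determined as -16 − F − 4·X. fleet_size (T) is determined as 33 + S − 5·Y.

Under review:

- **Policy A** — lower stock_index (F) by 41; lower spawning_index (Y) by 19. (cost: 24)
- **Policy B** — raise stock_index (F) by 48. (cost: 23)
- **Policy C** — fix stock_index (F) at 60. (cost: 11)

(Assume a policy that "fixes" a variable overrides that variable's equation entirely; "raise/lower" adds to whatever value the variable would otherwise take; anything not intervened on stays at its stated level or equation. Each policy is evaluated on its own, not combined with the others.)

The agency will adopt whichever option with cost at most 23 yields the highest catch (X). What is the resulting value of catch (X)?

137

Policy B (F + 48):
  F = 77 + 48 = 125
  X = 257 − 2·125 = 7
Policy C (F := 60):
  F = 60
  X = 257 − 2·60 = 137
Comparing — Policy B: X=7, Policy C: X=137. Highest is 137 (Policy C).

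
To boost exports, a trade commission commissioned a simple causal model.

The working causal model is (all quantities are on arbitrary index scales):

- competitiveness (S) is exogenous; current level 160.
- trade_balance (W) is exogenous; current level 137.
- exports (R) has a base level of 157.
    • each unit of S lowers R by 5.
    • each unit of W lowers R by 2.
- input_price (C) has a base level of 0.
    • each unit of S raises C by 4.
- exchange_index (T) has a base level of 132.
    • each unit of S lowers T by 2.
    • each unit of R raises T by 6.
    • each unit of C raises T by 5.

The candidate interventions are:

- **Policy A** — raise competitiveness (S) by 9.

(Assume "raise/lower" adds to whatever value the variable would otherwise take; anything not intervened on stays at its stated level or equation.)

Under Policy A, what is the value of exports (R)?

Policy A (S + 9):
  S = 160 + 9 = 169
  W = 137
  R = 157 − 5·169 − 2·137 = -962

-962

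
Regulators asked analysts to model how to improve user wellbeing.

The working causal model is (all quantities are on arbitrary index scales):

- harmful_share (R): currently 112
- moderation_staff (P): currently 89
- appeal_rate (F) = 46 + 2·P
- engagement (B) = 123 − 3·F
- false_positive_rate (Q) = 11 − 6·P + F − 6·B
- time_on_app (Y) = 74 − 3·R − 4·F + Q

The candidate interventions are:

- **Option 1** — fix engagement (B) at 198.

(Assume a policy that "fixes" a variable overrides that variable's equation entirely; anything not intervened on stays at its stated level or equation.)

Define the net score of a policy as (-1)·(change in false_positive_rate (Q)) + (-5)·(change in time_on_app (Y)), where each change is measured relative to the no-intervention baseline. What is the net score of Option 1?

26892

Baseline:
  R = 112
  P = 89
  F = 46 + 2·89 = 224
  B = 123 − 3·224 = -549
  Q = 11 − 6·89 + 224 − 6·(-549) = 2995
  Y = 74 − 3·112 − 4·224 + 2995 = 1837
Option 1 (B := 198):
  R = 112
  P = 89
  F = 46 + 2·89 = 224
  B = 198
  Q = 11 − 6·89 + 224 − 6·198 = -1487
  Y = 74 − 3·112 − 4·224 + (-1487) = -2645
ΔQ = -1487 − 2995 = -4482; ΔY = -2645 − 1837 = -4482
Score = (-1)·(-4482) + (-5)·(-4482) = 26892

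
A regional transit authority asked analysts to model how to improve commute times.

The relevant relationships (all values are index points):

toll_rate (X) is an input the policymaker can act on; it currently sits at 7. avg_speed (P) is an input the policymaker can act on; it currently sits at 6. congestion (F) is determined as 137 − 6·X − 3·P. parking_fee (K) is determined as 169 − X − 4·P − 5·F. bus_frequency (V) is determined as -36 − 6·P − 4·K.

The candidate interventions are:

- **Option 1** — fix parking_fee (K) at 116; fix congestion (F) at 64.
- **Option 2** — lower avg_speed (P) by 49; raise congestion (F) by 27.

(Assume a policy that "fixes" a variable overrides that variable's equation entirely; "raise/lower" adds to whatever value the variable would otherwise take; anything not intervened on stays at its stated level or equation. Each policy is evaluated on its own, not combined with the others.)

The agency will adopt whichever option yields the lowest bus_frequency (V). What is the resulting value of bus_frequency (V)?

-536

Option 1 (K := 116, F := 64):
  X = 7
  P = 6
  F = 64
  K = 116
  V = -36 − 6·6 − 4·116 = -536
Option 2 (P − 49, F + 27):
  X = 7
  P = 6 − 49 = -43
  F = 137 − 6·7 − 3·(-43) (+27 from intervention) = 251
  K = 169 − 7 − 4·(-43) − 5·251 = -921
  V = -36 − 6·(-43) − 4·(-921) = 3906
Comparing — Option 1: V=-536, Option 2: V=3906. Lowest is -536 (Option 1).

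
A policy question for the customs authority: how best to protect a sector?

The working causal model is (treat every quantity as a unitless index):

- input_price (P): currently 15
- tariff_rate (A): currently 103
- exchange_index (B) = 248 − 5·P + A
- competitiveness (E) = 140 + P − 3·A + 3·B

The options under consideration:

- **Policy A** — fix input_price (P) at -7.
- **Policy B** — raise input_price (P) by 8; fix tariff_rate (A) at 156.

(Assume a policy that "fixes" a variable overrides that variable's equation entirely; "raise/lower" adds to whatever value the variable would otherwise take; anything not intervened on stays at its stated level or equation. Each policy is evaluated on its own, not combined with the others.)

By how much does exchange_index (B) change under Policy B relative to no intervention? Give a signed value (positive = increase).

13

Baseline:
  P = 15
  A = 103
  B = 248 − 5·15 + 103 = 276
Policy B (P + 8, A := 156):
  P = 15 + 8 = 23
  A = 156
  B = 248 − 5·23 + 156 = 289
Change in B: 289 − 276 = 13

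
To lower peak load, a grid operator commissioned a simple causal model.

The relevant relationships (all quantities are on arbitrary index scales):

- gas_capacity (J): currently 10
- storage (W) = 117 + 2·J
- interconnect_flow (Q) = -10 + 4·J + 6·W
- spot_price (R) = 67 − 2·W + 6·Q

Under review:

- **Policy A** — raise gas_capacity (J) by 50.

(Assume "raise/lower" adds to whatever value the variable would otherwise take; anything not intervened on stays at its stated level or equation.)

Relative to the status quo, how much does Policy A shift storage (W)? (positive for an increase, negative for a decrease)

Baseline:
  J = 10
  W = 117 + 2·10 = 137
Policy A (J + 50):
  J = 10 + 50 = 60
  W = 117 + 2·60 = 237
Change in W: 237 − 137 = 100

100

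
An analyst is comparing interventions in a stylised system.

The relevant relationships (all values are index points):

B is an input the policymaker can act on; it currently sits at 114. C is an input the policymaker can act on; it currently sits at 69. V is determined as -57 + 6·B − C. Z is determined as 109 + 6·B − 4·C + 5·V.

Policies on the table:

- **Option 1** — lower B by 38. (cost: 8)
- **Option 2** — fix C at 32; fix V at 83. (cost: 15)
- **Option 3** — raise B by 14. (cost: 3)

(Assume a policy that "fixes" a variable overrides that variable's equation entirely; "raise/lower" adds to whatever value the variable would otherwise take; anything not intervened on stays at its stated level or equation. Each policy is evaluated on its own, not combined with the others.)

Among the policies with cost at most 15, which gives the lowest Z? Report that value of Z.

1080

Option 1 (B − 38):
  B = 114 − 38 = 76
  C = 69
  V = -57 + 6·76 − 69 = 330
  Z = 109 + 6·76 − 4·69 + 5·330 = 1939
Option 2 (C := 32, V := 83):
  B = 114
  C = 32
  V = 83
  Z = 109 + 6·114 − 4·32 + 5·83 = 1080
Option 3 (B + 14):
  B = 114 + 14 = 128
  C = 69
  V = -57 + 6·128 − 69 = 642
  Z = 109 + 6·128 − 4·69 + 5·642 = 3811
Comparing — Option 1: Z=1939, Option 2: Z=1080, Option 3: Z=3811. Lowest is 1080 (Option 2).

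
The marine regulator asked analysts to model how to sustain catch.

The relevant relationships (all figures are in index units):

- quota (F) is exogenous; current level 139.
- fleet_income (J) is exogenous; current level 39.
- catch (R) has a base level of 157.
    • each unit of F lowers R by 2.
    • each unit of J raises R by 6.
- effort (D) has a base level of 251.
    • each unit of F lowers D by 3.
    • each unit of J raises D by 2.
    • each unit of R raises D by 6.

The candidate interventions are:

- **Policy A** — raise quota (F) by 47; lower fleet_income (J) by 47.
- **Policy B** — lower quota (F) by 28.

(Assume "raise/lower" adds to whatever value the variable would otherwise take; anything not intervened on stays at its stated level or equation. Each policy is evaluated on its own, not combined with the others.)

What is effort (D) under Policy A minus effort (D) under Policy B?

Policy A (F + 47, J − 47):
  F = 139 + 47 = 186
  J = 39 − 47 = -8
  R = 157 − 2·186 + 6·(-8) = -263
  D = 251 − 3·186 + 2·(-8) + 6·(-263) = -1901
Policy B (F − 28):
  F = 139 − 28 = 111
  J = 39
  R = 157 − 2·111 + 6·39 = 169
  D = 251 − 3·111 + 2·39 + 6·169 = 1010
D: -1901 − 1010 = -2911

-2911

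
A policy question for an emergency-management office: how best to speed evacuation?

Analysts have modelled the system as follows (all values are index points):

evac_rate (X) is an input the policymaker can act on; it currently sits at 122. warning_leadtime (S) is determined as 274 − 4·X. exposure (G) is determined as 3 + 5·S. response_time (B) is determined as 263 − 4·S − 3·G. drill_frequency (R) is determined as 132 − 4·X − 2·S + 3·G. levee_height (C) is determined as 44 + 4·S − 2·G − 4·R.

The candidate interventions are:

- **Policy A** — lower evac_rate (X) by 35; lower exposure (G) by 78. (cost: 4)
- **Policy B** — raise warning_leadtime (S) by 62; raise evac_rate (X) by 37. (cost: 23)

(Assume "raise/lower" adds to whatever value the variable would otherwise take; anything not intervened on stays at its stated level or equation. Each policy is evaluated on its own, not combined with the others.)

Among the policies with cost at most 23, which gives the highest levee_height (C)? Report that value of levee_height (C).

19418

Policy A (X − 35, G − 78):
  X = 122 − 35 = 87
  S = 274 − 4·87 = -74
  G = 3 + 5·(-74) (−78 from intervention) = -445
  R = 132 − 4·87 − 2·(-74) + 3·(-445) = -1403
  C = 44 + 4·(-74) − 2·(-445) − 4·(-1403) = 6250
Policy B (S + 62, X + 37):
  X = 122 + 37 = 159
  S = 274 − 4·159 (+62 from intervention) = -300
  G = 3 + 5·(-300) = -1497
  R = 132 − 4·159 − 2·(-300) + 3·(-1497) = -4395
  C = 44 + 4·(-300) − 2·(-1497) − 4·(-4395) = 19418
Comparing — Policy A: C=6250, Policy B: C=19418. Highest is 19418 (Policy B).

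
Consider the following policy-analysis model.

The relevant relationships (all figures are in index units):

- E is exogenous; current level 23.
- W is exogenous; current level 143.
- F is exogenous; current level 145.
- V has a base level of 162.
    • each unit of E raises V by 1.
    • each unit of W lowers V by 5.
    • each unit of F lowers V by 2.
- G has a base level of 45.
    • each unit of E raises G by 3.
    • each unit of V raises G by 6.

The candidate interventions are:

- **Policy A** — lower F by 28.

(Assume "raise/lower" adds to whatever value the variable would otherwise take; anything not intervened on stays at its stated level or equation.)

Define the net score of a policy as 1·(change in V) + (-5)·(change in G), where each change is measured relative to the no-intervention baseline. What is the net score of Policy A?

Baseline:
  E = 23
  W = 143
  F = 145
  V = 162 + 23 − 5·143 − 2·145 = -820
  G = 45 + 3·23 + 6·(-820) = -4806
Policy A (F − 28):
  E = 23
  W = 143
  F = 145 − 28 = 117
  V = 162 + 23 − 5·143 − 2·117 = -764
  G = 45 + 3·23 + 6·(-764) = -4470
ΔV = -764 − (-820) = 56; ΔG = -4470 − (-4806) = 336
Score = 1·56 + (-5)·336 = -1624

-1624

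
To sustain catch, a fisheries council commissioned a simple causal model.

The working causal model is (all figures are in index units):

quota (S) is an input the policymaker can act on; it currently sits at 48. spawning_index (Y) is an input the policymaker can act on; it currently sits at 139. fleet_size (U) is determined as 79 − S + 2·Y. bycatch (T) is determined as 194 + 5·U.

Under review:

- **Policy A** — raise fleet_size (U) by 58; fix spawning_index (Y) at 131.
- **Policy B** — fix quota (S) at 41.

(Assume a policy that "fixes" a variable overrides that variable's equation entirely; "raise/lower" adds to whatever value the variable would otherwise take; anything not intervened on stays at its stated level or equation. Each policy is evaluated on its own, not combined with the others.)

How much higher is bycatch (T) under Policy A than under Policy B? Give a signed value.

175

Policy A (U + 58, Y := 131):
  S = 48
  Y = 131
  U = 79 − 48 + 2·131 (+58 from intervention) = 351
  T = 194 + 5·351 = 1949
Policy B (S := 41):
  S = 41
  Y = 139
  U = 79 − 41 + 2·139 = 316
  T = 194 + 5·316 = 1774
T: 1949 − 1774 = 175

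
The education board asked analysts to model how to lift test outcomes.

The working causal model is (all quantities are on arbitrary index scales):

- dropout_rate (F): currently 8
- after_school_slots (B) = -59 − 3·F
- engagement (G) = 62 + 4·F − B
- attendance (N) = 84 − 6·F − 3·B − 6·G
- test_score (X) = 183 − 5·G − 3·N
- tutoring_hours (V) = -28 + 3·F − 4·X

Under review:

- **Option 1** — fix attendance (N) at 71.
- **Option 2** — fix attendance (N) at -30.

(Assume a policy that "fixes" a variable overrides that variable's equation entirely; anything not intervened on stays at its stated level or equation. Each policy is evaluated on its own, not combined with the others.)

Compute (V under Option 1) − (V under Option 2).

Option 1 (N := 71):
  F = 8
  B = -59 − 3·8 = -83
  G = 62 + 4·8 − (-83) = 177
  N = 71
  X = 183 − 5·177 − 3·71 = -915
  V = -28 + 3·8 − 4·(-915) = 3656
Option 2 (N := -30):
  F = 8
  B = -59 − 3·8 = -83
  G = 62 + 4·8 − (-83) = 177
  N = -30
  X = 183 − 5·177 − 3·(-30) = -612
  V = -28 + 3·8 − 4·(-612) = 2444
V: 3656 − 2444 = 1212

1212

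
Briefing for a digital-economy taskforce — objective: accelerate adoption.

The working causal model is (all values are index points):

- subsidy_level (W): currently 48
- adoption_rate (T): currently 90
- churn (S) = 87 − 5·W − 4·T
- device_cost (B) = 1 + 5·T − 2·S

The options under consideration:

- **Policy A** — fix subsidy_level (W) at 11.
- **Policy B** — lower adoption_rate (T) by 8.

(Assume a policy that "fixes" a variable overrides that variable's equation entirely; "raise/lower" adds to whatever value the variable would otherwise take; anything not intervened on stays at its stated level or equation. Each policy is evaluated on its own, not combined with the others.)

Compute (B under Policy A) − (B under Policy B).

-266

Policy A (W := 11):
  W = 11
  T = 90
  S = 87 − 5·11 − 4·90 = -328
  B = 1 + 5·90 − 2·(-328) = 1107
Policy B (T − 8):
  W = 48
  T = 90 − 8 = 82
  S = 87 − 5·48 − 4·82 = -481
  B = 1 + 5·82 − 2·(-481) = 1373
B: 1107 − 1373 = -266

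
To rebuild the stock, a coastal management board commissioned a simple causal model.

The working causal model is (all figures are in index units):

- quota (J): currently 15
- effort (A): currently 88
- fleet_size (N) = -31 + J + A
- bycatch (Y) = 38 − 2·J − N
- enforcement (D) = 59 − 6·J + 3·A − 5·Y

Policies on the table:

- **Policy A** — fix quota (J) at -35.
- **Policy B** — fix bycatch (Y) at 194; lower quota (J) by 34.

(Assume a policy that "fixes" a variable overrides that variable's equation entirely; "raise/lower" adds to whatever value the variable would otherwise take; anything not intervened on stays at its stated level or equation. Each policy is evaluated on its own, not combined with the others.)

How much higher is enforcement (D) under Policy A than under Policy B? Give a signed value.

Policy A (J := -35):
  J = -35
  A = 88
  N = -31 + (-35) + 88 = 22
  Y = 38 − 2·(-35) − 22 = 86
  D = 59 − 6·(-35) + 3·88 − 5·86 = 103
Policy B (Y := 194, J − 34):
  J = 15 − 34 = -19
  A = 88
  N = -31 + (-19) + 88 = 38
  Y = 194
  D = 59 − 6·(-19) + 3·88 − 5·194 = -533
D: 103 − (-533) = 636

636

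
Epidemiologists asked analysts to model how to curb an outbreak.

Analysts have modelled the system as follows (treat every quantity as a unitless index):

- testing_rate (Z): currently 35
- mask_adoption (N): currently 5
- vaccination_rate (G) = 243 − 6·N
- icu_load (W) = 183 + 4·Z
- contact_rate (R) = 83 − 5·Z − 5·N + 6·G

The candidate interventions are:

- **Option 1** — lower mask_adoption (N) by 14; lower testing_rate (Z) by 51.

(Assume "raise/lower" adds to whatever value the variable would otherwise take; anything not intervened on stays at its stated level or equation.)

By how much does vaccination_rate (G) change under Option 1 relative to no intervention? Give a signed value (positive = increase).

84

Baseline:
  N = 5
  G = 243 − 6·5 = 213
Option 1 (N − 14, Z − 51):
  N = 5 − 14 = -9
  G = 243 − 6·(-9) = 297
Change in G: 297 − 213 = 84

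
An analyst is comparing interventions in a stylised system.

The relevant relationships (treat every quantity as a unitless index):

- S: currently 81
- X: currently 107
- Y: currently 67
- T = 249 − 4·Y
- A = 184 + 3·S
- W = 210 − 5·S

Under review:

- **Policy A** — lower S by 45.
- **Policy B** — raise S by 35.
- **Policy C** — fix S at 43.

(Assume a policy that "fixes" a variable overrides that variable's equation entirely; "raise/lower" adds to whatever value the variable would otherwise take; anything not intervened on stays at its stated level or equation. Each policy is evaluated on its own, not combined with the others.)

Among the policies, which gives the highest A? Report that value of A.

Policy A (S − 45):
  S = 81 − 45 = 36
  A = 184 + 3·36 = 292
Policy B (S + 35):
  S = 81 + 35 = 116
  A = 184 + 3·116 = 532
Policy C (S := 43):
  S = 43
  A = 184 + 3·43 = 313
Comparing — Policy A: A=292, Policy B: A=532, Policy C: A=313. Highest is 532 (Policy B).

532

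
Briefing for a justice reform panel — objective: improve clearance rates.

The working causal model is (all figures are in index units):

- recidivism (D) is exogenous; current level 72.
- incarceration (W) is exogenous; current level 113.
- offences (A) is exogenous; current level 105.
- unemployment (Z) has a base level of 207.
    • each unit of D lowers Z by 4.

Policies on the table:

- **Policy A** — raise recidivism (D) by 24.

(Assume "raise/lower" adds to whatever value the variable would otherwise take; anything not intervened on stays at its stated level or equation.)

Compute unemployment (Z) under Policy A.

Policy A (D + 24):
  D = 72 + 24 = 96
  Z = 207 − 4·96 = -177

-177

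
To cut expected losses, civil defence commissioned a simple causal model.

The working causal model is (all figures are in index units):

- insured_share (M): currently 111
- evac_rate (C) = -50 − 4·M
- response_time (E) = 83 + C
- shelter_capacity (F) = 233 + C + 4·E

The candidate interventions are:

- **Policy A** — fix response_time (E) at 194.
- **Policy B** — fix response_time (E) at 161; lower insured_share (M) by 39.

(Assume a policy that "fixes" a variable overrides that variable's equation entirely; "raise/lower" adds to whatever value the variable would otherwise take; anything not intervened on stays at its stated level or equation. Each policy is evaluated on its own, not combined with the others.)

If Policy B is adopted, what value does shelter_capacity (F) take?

Policy B (E := 161, M − 39):
  M = 111 − 39 = 72
  C = -50 − 4·72 = -338
  E = 161
  F = 233 + (-338) + 4·161 = 539

539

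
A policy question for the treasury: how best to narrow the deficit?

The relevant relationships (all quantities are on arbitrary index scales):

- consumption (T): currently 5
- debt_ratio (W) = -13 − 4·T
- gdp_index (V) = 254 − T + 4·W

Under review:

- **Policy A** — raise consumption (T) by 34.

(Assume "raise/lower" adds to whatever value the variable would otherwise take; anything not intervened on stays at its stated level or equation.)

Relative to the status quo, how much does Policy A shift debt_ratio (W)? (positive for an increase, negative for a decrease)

-136

Baseline:
  T = 5
  W = -13 − 4·5 = -33
Policy A (T + 34):
  T = 5 + 34 = 39
  W = -13 − 4·39 = -169
Change in W: -169 − (-33) = -136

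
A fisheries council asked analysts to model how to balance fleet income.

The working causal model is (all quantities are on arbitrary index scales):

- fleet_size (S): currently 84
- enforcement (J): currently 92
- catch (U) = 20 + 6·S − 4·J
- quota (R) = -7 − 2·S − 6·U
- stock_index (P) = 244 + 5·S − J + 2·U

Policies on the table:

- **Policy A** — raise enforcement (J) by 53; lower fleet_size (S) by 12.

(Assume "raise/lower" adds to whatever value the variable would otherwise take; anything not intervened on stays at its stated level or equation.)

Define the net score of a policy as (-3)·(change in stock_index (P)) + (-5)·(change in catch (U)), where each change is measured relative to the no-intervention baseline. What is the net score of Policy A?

3463

Baseline:
  S = 84
  J = 92
  U = 20 + 6·84 − 4·92 = 156
  P = 244 + 5·84 − 92 + 2·156 = 884
Policy A (J + 53, S − 12):
  S = 84 − 12 = 72
  J = 92 + 53 = 145
  U = 20 + 6·72 − 4·145 = -128
  P = 244 + 5·72 − 145 + 2·(-128) = 203
ΔP = 203 − 884 = -681; ΔU = -128 − 156 = -284
Score = (-3)·(-681) + (-5)·(-284) = 3463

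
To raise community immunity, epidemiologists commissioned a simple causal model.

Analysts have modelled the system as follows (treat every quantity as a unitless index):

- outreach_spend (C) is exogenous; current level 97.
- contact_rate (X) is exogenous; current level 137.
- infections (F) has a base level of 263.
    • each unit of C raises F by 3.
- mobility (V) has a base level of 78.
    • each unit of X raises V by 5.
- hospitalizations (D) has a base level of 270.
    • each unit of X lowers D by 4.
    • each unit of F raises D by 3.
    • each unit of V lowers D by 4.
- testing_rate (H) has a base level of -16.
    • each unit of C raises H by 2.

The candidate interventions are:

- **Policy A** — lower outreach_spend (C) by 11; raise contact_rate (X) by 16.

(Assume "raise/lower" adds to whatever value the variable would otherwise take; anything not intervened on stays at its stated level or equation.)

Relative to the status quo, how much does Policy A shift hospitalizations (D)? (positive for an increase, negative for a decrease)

-483

Baseline:
  C = 97
  X = 137
  F = 263 + 3·97 = 554
  V = 78 + 5·137 = 763
  D = 270 − 4·137 + 3·554 − 4·763 = -1668
Policy A (C − 11, X + 16):
  C = 97 − 11 = 86
  X = 137 + 16 = 153
  F = 263 + 3·86 = 521
  V = 78 + 5·153 = 843
  D = 270 − 4·153 + 3·521 − 4·843 = -2151
Change in D: -2151 − (-1668) = -483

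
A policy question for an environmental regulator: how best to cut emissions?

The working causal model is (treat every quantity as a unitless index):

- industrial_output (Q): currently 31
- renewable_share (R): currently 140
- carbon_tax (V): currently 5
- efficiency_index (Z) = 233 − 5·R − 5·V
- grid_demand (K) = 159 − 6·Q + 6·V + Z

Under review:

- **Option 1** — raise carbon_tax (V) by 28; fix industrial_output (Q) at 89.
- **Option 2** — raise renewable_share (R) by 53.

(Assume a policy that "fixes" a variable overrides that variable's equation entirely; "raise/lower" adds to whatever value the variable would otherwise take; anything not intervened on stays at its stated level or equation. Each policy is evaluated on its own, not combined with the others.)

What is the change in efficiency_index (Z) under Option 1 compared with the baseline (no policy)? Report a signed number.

Baseline:
  R = 140
  V = 5
  Z = 233 − 5·140 − 5·5 = -492
Option 1 (V + 28, Q := 89):
  R = 140
  V = 5 + 28 = 33
  Z = 233 − 5·140 − 5·33 = -632
Change in Z: -632 − (-492) = -140

-140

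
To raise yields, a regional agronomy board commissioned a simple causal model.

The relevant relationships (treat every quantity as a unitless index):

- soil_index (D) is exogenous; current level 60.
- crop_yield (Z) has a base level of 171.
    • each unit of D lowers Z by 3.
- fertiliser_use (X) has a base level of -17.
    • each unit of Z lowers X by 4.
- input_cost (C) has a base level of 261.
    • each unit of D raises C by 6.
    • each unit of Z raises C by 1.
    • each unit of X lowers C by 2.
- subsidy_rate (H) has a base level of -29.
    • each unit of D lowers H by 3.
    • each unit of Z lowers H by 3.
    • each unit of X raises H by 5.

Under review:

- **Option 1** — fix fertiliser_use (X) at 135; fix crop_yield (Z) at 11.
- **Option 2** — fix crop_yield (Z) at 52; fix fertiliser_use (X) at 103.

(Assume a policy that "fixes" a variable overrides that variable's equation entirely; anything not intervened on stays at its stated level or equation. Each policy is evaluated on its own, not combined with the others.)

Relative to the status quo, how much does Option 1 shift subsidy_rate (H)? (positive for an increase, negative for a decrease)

Baseline:
  D = 60
  Z = 171 − 3·60 = -9
  X = -17 − 4·(-9) = 19
  H = -29 − 3·60 − 3·(-9) + 5·19 = -87
Option 1 (X := 135, Z := 11):
  D = 60
  Z = 11
  X = 135
  H = -29 − 3·60 − 3·11 + 5·135 = 433
Change in H: 433 − (-87) = 520

520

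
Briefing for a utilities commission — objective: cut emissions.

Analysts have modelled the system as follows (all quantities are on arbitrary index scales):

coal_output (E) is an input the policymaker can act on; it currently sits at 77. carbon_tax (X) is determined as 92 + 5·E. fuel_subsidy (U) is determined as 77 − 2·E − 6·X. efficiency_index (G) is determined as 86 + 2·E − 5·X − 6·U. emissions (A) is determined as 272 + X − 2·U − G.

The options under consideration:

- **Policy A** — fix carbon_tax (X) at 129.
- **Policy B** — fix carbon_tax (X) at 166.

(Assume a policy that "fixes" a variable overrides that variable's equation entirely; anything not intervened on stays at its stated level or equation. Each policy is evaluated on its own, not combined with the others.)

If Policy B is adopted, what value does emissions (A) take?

-3264

Policy B (X := 166):
  E = 77
  X = 166
  U = 77 − 2·77 − 6·166 = -1073
  G = 86 + 2·77 − 5·166 − 6·(-1073) = 5848
  A = 272 + 166 − 2·(-1073) − 5848 = -3264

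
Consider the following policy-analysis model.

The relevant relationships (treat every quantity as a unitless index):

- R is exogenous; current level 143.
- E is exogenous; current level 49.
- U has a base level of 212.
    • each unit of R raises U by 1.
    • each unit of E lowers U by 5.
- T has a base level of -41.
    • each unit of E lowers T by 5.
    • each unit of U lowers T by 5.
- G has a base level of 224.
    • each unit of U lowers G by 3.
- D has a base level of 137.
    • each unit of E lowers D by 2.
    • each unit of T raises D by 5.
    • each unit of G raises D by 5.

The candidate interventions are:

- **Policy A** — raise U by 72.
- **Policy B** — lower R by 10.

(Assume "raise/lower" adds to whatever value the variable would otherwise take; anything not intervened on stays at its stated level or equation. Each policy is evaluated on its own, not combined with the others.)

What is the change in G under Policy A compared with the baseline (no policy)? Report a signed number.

Baseline:
  R = 143
  E = 49
  U = 212 + 143 − 5·49 = 110
  G = 224 − 3·110 = -106
Policy A (U + 72):
  R = 143
  E = 49
  U = 212 + 143 − 5·49 (+72 from intervention) = 182
  G = 224 − 3·182 = -322
Change in G: -322 − (-106) = -216

-216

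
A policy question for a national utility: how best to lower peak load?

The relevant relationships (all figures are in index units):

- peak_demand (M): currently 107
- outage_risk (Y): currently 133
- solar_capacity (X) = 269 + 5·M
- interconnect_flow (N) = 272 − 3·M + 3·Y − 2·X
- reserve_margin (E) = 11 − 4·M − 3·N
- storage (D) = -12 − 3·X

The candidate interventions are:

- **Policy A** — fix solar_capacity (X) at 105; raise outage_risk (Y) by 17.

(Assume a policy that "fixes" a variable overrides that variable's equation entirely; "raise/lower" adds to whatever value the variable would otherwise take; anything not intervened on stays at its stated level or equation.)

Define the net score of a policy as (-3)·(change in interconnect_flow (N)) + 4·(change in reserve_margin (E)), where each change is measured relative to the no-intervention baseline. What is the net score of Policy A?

-21735

Baseline:
  M = 107
  Y = 133
  X = 269 + 5·107 = 804
  N = 272 − 3·107 + 3·133 − 2·804 = -1258
  E = 11 − 4·107 − 3·(-1258) = 3357
Policy A (X := 105, Y + 17):
  M = 107
  Y = 133 + 17 = 150
  X = 105
  N = 272 − 3·107 + 3·150 − 2·105 = 191
  E = 11 − 4·107 − 3·191 = -990
ΔN = 191 − (-1258) = 1449; ΔE = -990 − 3357 = -4347
Score = (-3)·1449 + 4·(-4347) = -21735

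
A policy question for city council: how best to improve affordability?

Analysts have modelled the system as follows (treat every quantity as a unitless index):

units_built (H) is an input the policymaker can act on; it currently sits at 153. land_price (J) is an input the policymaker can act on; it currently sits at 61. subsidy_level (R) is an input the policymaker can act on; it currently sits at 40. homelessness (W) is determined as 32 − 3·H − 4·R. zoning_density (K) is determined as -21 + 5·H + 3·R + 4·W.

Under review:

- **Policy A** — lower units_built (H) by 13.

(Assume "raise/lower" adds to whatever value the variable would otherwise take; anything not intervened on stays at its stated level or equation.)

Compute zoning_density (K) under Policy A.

-1393

Policy A (H − 13):
  H = 153 − 13 = 140
  R = 40
  W = 32 − 3·140 − 4·40 = -548
  K = -21 + 5·140 + 3·40 + 4·(-548) = -1393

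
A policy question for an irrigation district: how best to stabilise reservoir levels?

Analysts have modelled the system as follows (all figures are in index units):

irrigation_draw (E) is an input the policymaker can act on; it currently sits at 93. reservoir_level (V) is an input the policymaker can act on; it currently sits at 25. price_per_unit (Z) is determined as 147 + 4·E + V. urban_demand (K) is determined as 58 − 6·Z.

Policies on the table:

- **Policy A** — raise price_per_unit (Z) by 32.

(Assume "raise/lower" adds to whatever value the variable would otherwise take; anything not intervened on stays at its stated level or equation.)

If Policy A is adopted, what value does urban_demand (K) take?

-3398

Policy A (Z + 32):
  E = 93
  V = 25
  Z = 147 + 4·93 + 25 (+32 from intervention) = 576
  K = 58 − 6·576 = -3398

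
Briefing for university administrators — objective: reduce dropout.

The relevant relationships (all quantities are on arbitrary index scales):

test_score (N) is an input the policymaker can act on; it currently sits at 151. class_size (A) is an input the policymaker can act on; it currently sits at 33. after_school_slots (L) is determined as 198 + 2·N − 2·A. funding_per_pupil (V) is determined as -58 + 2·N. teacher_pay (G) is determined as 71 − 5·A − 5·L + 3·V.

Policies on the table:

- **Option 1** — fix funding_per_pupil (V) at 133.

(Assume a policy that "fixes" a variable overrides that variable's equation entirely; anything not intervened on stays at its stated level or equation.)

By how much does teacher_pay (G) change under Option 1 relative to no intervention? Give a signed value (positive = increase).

-333

Baseline:
  N = 151
  A = 33
  L = 198 + 2·151 − 2·33 = 434
  V = -58 + 2·151 = 244
  G = 71 − 5·33 − 5·434 + 3·244 = -1532
Option 1 (V := 133):
  N = 151
  A = 33
  L = 198 + 2·151 − 2·33 = 434
  V = 133
  G = 71 − 5·33 − 5·434 + 3·133 = -1865
Change in G: -1865 − (-1532) = -333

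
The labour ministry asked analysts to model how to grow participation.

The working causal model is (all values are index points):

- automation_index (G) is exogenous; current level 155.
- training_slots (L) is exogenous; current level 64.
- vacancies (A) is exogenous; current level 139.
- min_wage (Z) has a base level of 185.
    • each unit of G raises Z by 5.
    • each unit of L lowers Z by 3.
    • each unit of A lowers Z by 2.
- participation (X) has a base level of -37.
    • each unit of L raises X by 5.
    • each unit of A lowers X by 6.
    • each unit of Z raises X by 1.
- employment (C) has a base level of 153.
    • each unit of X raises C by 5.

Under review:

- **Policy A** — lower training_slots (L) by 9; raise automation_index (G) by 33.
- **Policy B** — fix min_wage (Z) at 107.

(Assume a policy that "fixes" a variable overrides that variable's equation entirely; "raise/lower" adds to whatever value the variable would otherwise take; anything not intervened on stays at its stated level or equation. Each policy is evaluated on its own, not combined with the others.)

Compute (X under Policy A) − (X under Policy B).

Policy A (L − 9, G + 33):
  G = 155 + 33 = 188
  L = 64 − 9 = 55
  A = 139
  Z = 185 + 5·188 − 3·55 − 2·139 = 682
  X = -37 + 5·55 − 6·139 + 682 = 86
Policy B (Z := 107):
  G = 155
  L = 64
  A = 139
  Z = 107
  X = -37 + 5·64 − 6·139 + 107 = -444
X: 86 − (-444) = 530

530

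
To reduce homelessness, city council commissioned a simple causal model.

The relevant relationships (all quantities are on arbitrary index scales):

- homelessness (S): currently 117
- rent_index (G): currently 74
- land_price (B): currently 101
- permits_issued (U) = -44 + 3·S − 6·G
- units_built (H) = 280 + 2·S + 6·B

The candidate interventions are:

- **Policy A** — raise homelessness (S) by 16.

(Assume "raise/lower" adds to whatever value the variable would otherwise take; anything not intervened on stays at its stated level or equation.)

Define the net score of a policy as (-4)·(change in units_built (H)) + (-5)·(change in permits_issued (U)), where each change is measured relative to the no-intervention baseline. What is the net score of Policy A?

-368

Baseline:
  S = 117
  G = 74
  B = 101
  U = -44 + 3·117 − 6·74 = -137
  H = 280 + 2·117 + 6·101 = 1120
Policy A (S + 16):
  S = 117 + 16 = 133
  G = 74
  B = 101
  U = -44 + 3·133 − 6·74 = -89
  H = 280 + 2·133 + 6·101 = 1152
ΔH = 1152 − 1120 = 32; ΔU = -89 − (-137) = 48
Score = (-4)·32 + (-5)·48 = -368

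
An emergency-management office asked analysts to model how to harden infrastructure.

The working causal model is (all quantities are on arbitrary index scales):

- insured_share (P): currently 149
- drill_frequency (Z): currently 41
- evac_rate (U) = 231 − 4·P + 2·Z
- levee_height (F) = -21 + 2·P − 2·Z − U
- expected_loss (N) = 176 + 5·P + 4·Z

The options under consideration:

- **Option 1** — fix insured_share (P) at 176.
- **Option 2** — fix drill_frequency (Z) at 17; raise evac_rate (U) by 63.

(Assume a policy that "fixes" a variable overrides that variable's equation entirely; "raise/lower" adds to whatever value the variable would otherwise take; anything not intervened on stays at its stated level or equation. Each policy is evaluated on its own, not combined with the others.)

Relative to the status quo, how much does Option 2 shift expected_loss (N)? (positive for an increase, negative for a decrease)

-96

Baseline:
  P = 149
  Z = 41
  N = 176 + 5·149 + 4·41 = 1085
Option 2 (Z := 17, U + 63):
  P = 149
  Z = 17
  N = 176 + 5·149 + 4·17 = 989
Change in N: 989 − 1085 = -96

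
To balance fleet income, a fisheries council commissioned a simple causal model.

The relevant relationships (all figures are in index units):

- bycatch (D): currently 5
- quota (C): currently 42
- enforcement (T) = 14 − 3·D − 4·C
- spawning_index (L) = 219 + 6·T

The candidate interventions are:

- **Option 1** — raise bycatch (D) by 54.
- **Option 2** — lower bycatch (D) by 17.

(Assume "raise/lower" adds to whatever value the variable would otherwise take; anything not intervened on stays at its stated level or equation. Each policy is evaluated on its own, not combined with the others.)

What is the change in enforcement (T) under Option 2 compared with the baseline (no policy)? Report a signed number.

Baseline:
  D = 5
  C = 42
  T = 14 − 3·5 − 4·42 = -169
Option 2 (D − 17):
  D = 5 − 17 = -12
  C = 42
  T = 14 − 3·(-12) − 4·42 = -118
Change in T: -118 − (-169) = 51

51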